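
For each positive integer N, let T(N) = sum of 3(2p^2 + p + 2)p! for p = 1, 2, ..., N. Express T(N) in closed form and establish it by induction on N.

T(N) = (6N + 3)(N + 1)! - 3

We claim T(N) = (6N + 3)(N + 1)! - 3 for all N ≥ 1.
For the base case N = 1: T(1) = 15, and the closed form gives 15. They agree.
Inductive step: assume the claim holds for N = p, so T(p) = (6p + 3)(p + 1)! - 3.
Then T(p+1) = T(p) + (3(2p^2 + 5p + 5)(p + 1)!) = ((6p + 3)(p + 1)! - 3) + (3(2p^2 + 5p + 5)(p + 1)!).
Simplifying, T(p+1) = (6(p+1) + 3)((p+1) + 1)! - 3,
which is the closed form with N = p+1.
By induction, the statement is established for all N ≥ 1.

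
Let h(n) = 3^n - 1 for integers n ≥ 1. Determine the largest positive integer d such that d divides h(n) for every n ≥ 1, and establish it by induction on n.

d = 2

Computing the first values: h(1) = 2 and h(2) = 8; gcd(2, 8) = 2, so d ≤ 2.
We prove 2 | 3^n - 1 for all n ≥ 1 by induction on n.
For the base case n = 1: h(1) = 2 = 2·(1), so 2 | h(1).
For the inductive step, assume it holds for an arbitrary p ≥ 1, i.e. 2 | h(p). Then
3^{p+1} − 1^{p+1} = 3·3^p − 1·1^p = 3·(3^p − 1^p) + (2)·1^p. The first term is divisible by 2 by the inductive hypothesis, and the second term (2)·1^p is divisible by 2 since 2 | 2. Hence 2 | h(p+1).
By the principle of mathematical induction, the result holds for all n ≥ 1.
Therefore the largest such d is 2.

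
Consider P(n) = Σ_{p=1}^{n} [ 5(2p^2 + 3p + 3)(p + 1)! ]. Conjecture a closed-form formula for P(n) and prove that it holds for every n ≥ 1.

We claim P(n) = (10n + 5)(n + 2)! - 10 for all n ≥ 1.
For the base case n = 1: P(1) = 80, and the closed form gives 80. They agree.
Inductive step: suppose the statement holds for some p ≥ 1, so P(p) = (10p + 5)(p + 2)! - 10.
Then P(p+1) = P(p) + (5(2p^2 + 7p + 8)(p + 2)!) = ((10p + 5)(p + 2)! - 10) + (5(2p^2 + 7p + 8)(p + 2)!).
Simplifying, P(p+1) = (10(p+1) + 5)((p+1) + 2)! - 10,
which is the closed form with n = p+1.
By induction, the statement is established for all n ≥ 1.

P(n) = (10n + 5)(n + 2)! - 10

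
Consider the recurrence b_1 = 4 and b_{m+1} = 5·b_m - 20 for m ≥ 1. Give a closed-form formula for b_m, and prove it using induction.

b_m = -5^(m - 1) + 5

Computing the first terms: b_1 = 4, b_2 = 0, b_3 = -20. This suggests b_m = -5^(m - 1) + 5.
When m = 1: the formula gives 4 = 4 = b_1.
Inductive step: suppose the statement holds for some r ≥ 1, so b_r = -5^(r - 1) + 5.
Then b_{r+1} = 5·b_r - 20 = 5·(-5^(r - 1) + 5) - 20 = -5^r + 5 = -5^((r+1) - 1) + 5,
which is the claimed formula at m = r+1.
This completes the induction.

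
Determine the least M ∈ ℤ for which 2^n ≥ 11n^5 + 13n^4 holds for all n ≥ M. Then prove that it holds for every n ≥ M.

M = 28

At n = 27: 134217728 < 164746710, so the inequality fails and M ≥ 28. We prove 2^n ≥ 11n^5 + 13n^4 for all n ≥ 28.
Base step (n = 28): 2^n = 268435456 and 11n^5 + 13n^4 = 197304576, so 268435456 ≥ 197304576.
Inductive step: assume the claim holds for n = p, so 2^p ≥ 11p^5 + 13p^4.
Then 2^(p + 1) = 2·(2^p) ≥ 2·(11p^5 + 13p^4).
Also, for p ≥ 28 we have 2·(11p^5 + 13p^4) ≥ 11(p+1)^5 + 13(p+1)^4, since 2·(11p^5 + 13p^4) − (11(p+1)^5 + 13(p+1)^4) = 11p^5 - 42p^4 - 162p^3 - 188p^2 - 107p - 24, which is nonnegative for all p ≥ 28.
Combining, 2^(p + 1) ≥ 11(p+1)^5 + 13(p+1)^4.
Hence, by induction on n, the claim holds for every n ≥ 28.
Hence the smallest such M is 28.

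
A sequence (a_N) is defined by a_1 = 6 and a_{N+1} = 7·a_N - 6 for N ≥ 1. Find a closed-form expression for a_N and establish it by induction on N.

Computing the first terms: a_1 = 6, a_2 = 36, a_3 = 246. This suggests a_N = 5·7^(N - 1) + 1.
Base step (N = 1): the formula gives 6 = 6 = a_1.
For the inductive step, assume it holds for an arbitrary j ≥ 1, so a_j = 5·7^(j - 1) + 1.
Then a_{j+1} = 7·a_j - 6 = 7·(5·7^(j - 1) + 1) - 6 = 5·7^j + 1 = 5·7^((j+1) - 1) + 1,
which is the claimed formula at N = j+1.
Hence, by induction on N, the claim holds for every N ≥ 1.

a_N = 5·7^(N - 1) + 1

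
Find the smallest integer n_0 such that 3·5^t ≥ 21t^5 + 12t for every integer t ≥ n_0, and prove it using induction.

n_0 = 8

At t = 7: 234375 < 353031, so the inequality fails and n_0 ≥ 8. We prove 3·5^t ≥ 21t^5 + 12t for all t ≥ 8.
For the base case t = 8: 3·5^t = 1171875 and 21t^5 + 12t = 688224, so 1171875 ≥ 688224.
Suppose the result is true for t = r, so 3·5^r ≥ 21r^5 + 12r.
Then 3·5^(r + 1) = 5·(3·5^r) ≥ 5·(21r^5 + 12r).
Also, for r ≥ 8 we have 5·(21r^5 + 12r) ≥ 21(r+1)^5 + 12(r+1), since 5·(21r^5 + 12r) − (21(r+1)^5 + 12(r+1)) = 84r^5 - 105r^4 - 210r^3 - 210r^2 - 57r - 33, which is nonnegative for all r ≥ 8.
Combining, 3·5^(r + 1) ≥ 21(r+1)^5 + 12(r+1).
This completes the induction.
Hence the smallest such n_0 is 8.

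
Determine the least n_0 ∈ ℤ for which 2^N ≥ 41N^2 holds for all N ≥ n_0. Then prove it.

At N = 12: 4096 < 5904, so the inequality fails and n_0 ≥ 13. We prove 2^N ≥ 41N^2 for all N ≥ 13.
Base case (N = 13): 2^N = 8192 and 41N^2 = 6929, so 8192 ≥ 6929.
Inductive step: assume the claim holds for N = p, so 2^p ≥ 41p^2.
Then 2^(p + 1) = 2·(2^p) ≥ 2·(41p^2).
Also, for p ≥ 13 we have 2·(41p^2) ≥ 41(p+1)^2, since 2 ≥ (1 + 1/p)^2 for all p ≥ 13.
Combining, 2^(p + 1) ≥ 41(p+1)^2.
By induction, the statement is established for all N ≥ 13.
Hence the smallest such n_0 is 13.

n_0 = 13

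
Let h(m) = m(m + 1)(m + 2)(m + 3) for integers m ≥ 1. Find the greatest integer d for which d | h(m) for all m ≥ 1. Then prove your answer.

Computing the first values: h(1) = 24 and h(2) = 120; gcd(24, 120) = 24, so d ≤ 24.
We prove 24 | m(m + 1)(m + 2)(m + 3) for all m ≥ 1 by induction on m.
Base step (m = 1): h(1) = 24 = 24·(1), so 24 | h(1).
Inductive step: assume the claim holds for m = r, i.e. 24 | h(r). Then
h(r+1) − h(r) = (r+1)·(r+2)·(r+3)·(r+4) − r·(r+1)·(r+2)·(r+3) = (r+1)·(r+2)·(r+3)·[(r+4) − r] = 4·(r+1)·(r+2)·(r+3). The product of 3 consecutive integers is divisible by (3)! = 6, so h(r+1) − h(r) is divisible by 4·6 = 24. By the inductive hypothesis 24 | h(r), hence 24 | h(r+1).
This completes the induction.
Therefore the largest such d is 24.

d = 24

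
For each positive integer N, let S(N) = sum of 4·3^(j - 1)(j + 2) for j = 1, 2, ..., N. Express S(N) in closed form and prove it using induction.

We claim S(N) = 3^N(2N + 3) - 3 for all N ≥ 1.
For the base case N = 1: S(1) = 12, and the closed form gives 12. They agree.
Inductive step: assume the claim holds for N = j, so S(j) = 3^j(2j + 3) - 3.
Then S(j+1) = S(j) + (4·3^j(j + 3)) = (3^j(2j + 3) - 3) + (4·3^j(j + 3)).
Simplifying, S(j+1) = 6·3^j·j + 15·3^j - 3 = 3^(j+1)(2(j+1) + 3) - 3,
which is the closed form with N = j+1.
Hence, by induction on N, the claim holds for every N ≥ 1.

S(N) = 3^N(2N + 3) - 3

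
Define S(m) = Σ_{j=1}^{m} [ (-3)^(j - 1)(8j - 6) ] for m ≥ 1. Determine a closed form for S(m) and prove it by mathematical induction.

S(m) = (-3)^m(-2m + 1) - 1

We claim S(m) = (-3)^m(-2m + 1) - 1 for all m ≥ 1.
When m = 1: S(1) = 2, and the closed form gives 2. They agree.
Inductive step: assume the claim holds for m = j, so S(j) = (-3)^j(-2j + 1) - 1.
Then S(j+1) = S(j) + ((-3)^j(8j + 2)) = ((-3)^j(-2j + 1) - 1) + ((-3)^j(8j + 2)).
Simplifying, S(j+1) = 6(-3)^j·j + 3(-3)^j - 1 = (-3)^(j+1)(-2(j+1) + 1) - 1,
which is the closed form with m = j+1.
Hence, by induction on m, the claim holds for every m ≥ 1.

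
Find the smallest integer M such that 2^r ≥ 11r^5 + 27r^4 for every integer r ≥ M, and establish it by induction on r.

M = 28

At r = 27: 134217728 < 172186884, so the inequality fails and M ≥ 28. We prove 2^r ≥ 11r^5 + 27r^4 for all r ≥ 28.
Base step (r = 28): 2^r = 268435456 and 11r^5 + 27r^4 = 205909760, so 268435456 ≥ 205909760.
Inductive step: assume the claim holds for r = i, so 2^i ≥ 11i^5 + 27i^4.
Then 2^(i + 1) = 2·(2^i) ≥ 2·(11i^5 + 27i^4).
Also, for i ≥ 28 we have 2·(11i^5 + 27i^4) ≥ 11(i+1)^5 + 27(i+1)^4, since 2·(11i^5 + 27i^4) − (11(i+1)^5 + 27(i+1)^4) = 11i^5 - 28i^4 - 218i^3 - 272i^2 - 163i - 38, which is nonnegative for all i ≥ 28.
Combining, 2^(i + 1) ≥ 11(i+1)^5 + 27(i+1)^4.
By induction, the statement is established for all r ≥ 28.
Hence the smallest such M is 28.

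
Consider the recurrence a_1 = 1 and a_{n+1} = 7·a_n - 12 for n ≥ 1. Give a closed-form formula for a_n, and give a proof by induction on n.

a_n = -7^(n - 1) + 2

Computing the first terms: a_1 = 1, a_2 = -5, a_3 = -47. This suggests a_n = -7^(n - 1) + 2.
When n = 1: the formula gives 1 = 1 = a_1.
For the inductive step, assume it holds for an arbitrary i ≥ 1, so a_i = -7^(i - 1) + 2.
Then a_{i+1} = 7·a_i - 12 = 7·(-7^(i - 1) + 2) - 12 = -7^i + 2 = -7^((i+1) - 1) + 2,
which is the claimed formula at n = i+1.
By the principle of mathematical induction, the result holds for all n ≥ 1.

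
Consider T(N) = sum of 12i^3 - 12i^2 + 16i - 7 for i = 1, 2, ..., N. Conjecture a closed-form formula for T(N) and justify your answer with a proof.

T(N) = N(3N^3 + 2N^2 + 5N - 1)

We claim T(N) = N(3N^3 + 2N^2 + 5N - 1) for all N ≥ 1.
For the base case N = 1: T(1) = 9, and the closed form gives 9. They agree.
Inductive step: assume the claim holds for N = i, so T(i) = i(3i^3 + 2i^2 + 5i - 1).
Then T(i+1) = T(i) + (12i^3 + 24i^2 + 28i + 9) = (i(3i^3 + 2i^2 + 5i - 1)) + (12i^3 + 24i^2 + 28i + 9).
Simplifying, T(i+1) = (i + 1)(3i^3 + 11i^2 + 18i + 9) = (i+1)(3(i+1)^3 + 2(i+1)^2 + 5(i+1) - 1),
which is the closed form with N = i+1.
Hence, by induction on N, the claim holds for every N ≥ 1.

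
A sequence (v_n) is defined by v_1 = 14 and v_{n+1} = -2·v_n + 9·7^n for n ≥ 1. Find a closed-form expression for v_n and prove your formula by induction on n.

Computing the first terms: v_1 = 14, v_2 = 35, v_3 = 371. This suggests v_n = 7(-2)^(n - 1) + 7^n.
Base step (n = 1): the formula gives 14 = 14 = v_1.
Inductive step: assume the claim holds for n = i, so v_i = 7(-2)^(i - 1) + 7^i.
Then v_{i+1} = -2·v_i + 9·7^i = -2·(7(-2)^(i - 1) + 7^i) + 9·7^i = 7(-2)^i + 7^(i + 1) = 7(-2)^((i+1) - 1) + 7^(i+1),
which is the claimed formula at n = i+1.
By induction, the statement is established for all n ≥ 1.

v_n = 7(-2)^(n - 1) + 7^n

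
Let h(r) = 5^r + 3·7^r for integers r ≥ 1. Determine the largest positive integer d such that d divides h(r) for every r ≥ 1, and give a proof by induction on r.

d = 2

Computing the first values: h(1) = 26 and h(2) = 172; gcd(26, 172) = 2, so d ≤ 2.
We prove 2 | 5^r + 3·7^r for all r ≥ 1 by induction on r.
For the base case r = 1: h(1) = 26 = 2·(13), so 2 | h(1).
For the inductive step, assume it holds for an arbitrary j ≥ 1, i.e. 2 | h(j). Then
h(j+1) − 7·h(j) = (5^(j+1) + 3·7^(j+1)) − 7·(5^j + 3·7^j) = (1)·5^j·(5 − 7) = (-2)·5^j. Since 2 | h(j) by the inductive hypothesis, 2 | 7·h(j); and 2 | -2 since -2 = 2·-1. Therefore 2 | h(j+1).
This completes the induction.
Therefore the largest such d is 2.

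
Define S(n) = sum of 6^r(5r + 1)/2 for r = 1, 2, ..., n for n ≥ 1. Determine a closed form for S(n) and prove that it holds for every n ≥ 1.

S(n) = 3·6^n·n

We claim S(n) = 3·6^n·n for all n ≥ 1.
Base case (n = 1): S(1) = 18, and the closed form gives 18. They agree.
Inductive step: assume the claim holds for n = r, so S(r) = 3·6^r·r.
Then S(r+1) = S(r) + (6^r(15r + 18)) = (3·6^r·r) + (6^r(15r + 18)).
Simplifying, S(r+1) = 18·6^r(r + 1) = 3·6^(r+1)·(r+1),
which is the closed form with n = r+1.
By induction, the statement is established for all n ≥ 1.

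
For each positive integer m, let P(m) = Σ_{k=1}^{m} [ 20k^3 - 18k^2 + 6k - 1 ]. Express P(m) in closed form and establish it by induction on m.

P(m) = m(5m^3 + 4m^2 - m - 1)

We claim P(m) = m(5m^3 + 4m^2 - m - 1) for all m ≥ 1.
For the base case m = 1: P(1) = 7, and the closed form gives 7. They agree.
Suppose the result is true for m = k, so P(k) = k(5k^3 + 4k^2 - k - 1).
Then P(k+1) = P(k) + (20k^3 + 42k^2 + 30k + 7) = (k(5k^3 + 4k^2 - k - 1)) + (20k^3 + 42k^2 + 30k + 7).
Simplifying, P(k+1) = (k + 1)(5k^3 + 19k^2 + 22k + 7) = (k+1)(5(k+1)^3 + 4(k+1)^2 - (k+1) - 1),
which is the closed form with m = k+1.
By induction, the statement is established for all m ≥ 1.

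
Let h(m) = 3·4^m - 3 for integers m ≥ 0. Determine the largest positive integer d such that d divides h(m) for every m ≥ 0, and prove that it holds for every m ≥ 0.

Computing the first values: h(0) = 0 and h(1) = 9; gcd(0, 9) = 9, so d ≤ 9.
We prove 9 | 3·4^m - 3 for all m ≥ 0 by induction on m.
Base step (m = 0): h(0) = 0 = 9·(0), so 9 | h(0).
Inductive step: assume the claim holds for m = j, i.e. 9 | h(j). Then
h(j+1) = 3·4^(j+1) - 3 = 4·(3·4^j - 3) + 9 = 4·h(j) + 9. The first term is divisible by 9 by the inductive hypothesis, and 9 is divisible by 9. Hence 9 | h(j+1).
This completes the induction.
Therefore the largest such d is 9.

d = 9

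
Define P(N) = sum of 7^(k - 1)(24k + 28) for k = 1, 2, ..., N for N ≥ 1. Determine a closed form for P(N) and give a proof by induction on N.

P(N) = 4·7^N(N + 1) - 4

We claim P(N) = 4·7^N(N + 1) - 4 for all N ≥ 1.
For the base case N = 1: P(1) = 52, and the closed form gives 52. They agree.
For the inductive step, assume it holds for an arbitrary k ≥ 1, so P(k) = 4·7^k(k + 1) - 4.
Then P(k+1) = P(k) + (7^k(24k + 52)) = (4·7^k(k + 1) - 4) + (7^k(24k + 52)).
Simplifying, P(k+1) = 28·7^k·k + 56·7^k - 4 = 4·7^(k+1)((k+1) + 1) - 4,
which is the closed form with N = k+1.
This completes the induction.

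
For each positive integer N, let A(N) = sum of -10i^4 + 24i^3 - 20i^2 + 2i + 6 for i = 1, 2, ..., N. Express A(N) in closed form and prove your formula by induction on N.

A(N) = -N(2N^4 - N^3 - 2N^2 + 3N - 4)

We claim A(N) = -N(2N^4 - N^3 - 2N^2 + 3N - 4) for all N ≥ 1.
When N = 1: A(1) = 2, and the closed form gives 2. They agree.
Suppose the result is true for N = i, so A(i) = i(-2i^4 + i^3 + 2i^2 - 3i + 4).
Then A(i+1) = A(i) + (-10i^4 - 16i^3 - 8i^2 - 6i + 2) = (i(-2i^4 + i^3 + 2i^2 - 3i + 4)) + (-10i^4 - 16i^3 - 8i^2 - 6i + 2).
Simplifying, A(i+1) = -(i + 1)(2i^4 + 7i^3 + 7i^2 + 4i - 2) = -(i+1)(2(i+1)^4 - (i+1)^3 - 2(i+1)^2 + 3(i+1) - 4),
which is the closed form with N = i+1.
By the principle of mathematical induction, the result holds for all N ≥ 1.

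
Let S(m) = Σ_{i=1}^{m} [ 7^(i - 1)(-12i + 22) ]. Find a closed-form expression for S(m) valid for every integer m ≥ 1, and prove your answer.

We claim S(m) = 2·7^m(-m + 2) - 4 for all m ≥ 1.
When m = 1: S(1) = 10, and the closed form gives 10. They agree.
Inductive step: suppose the statement holds for some i ≥ 1, so S(i) = 2·7^i(-i + 2) - 4.
Then S(i+1) = S(i) + (7^i(-12i + 10)) = (2·7^i(-i + 2) - 4) + (7^i(-12i + 10)).
Simplifying, S(i+1) = -14·7^i·i + 14·7^i - 4 = 2·7^(i+1)(-(i+1) + 2) - 4,
which is the closed form with m = i+1.
This completes the induction.

S(m) = 2·7^m(-m + 2) - 4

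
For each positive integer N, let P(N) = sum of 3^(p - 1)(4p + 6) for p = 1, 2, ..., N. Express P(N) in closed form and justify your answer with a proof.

P(N) = 2·3^N(N + 1) - 2

We claim P(N) = 2·3^N(N + 1) - 2 for all N ≥ 1.
When N = 1: P(1) = 10, and the closed form gives 10. They agree.
Suppose the result is true for N = p, so P(p) = 2·3^p(p + 1) - 2.
Then P(p+1) = P(p) + (3^p(4p + 10)) = (2·3^p(p + 1) - 2) + (3^p(4p + 10)).
Simplifying, P(p+1) = 6·3^p·p + 12·3^p - 2 = 2·3^(p+1)((p+1) + 1) - 2,
which is the closed form with N = p+1.
Hence, by induction on N, the claim holds for every N ≥ 1.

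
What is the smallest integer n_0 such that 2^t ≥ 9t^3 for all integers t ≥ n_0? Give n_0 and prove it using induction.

n_0 = 15

At t = 14: 16384 < 24696, so the inequality fails and n_0 ≥ 15. We prove 2^t ≥ 9t^3 for all t ≥ 15.
When t = 15: 2^t = 32768 and 9t^3 = 30375, so 32768 ≥ 30375.
Suppose the result is true for t = j, so 2^j ≥ 9j^3.
Then 2^(j + 1) = 2·(2^j) ≥ 2·(9j^3).
Also, for j ≥ 15 we have 2·(9j^3) ≥ 9(j+1)^3, since 2 ≥ (1 + 1/j)^3 for all j ≥ 15.
Combining, 2^(j + 1) ≥ 9(j+1)^3.
By the principle of mathematical induction, the result holds for all t ≥ 15.
Hence the smallest such n_0 is 15.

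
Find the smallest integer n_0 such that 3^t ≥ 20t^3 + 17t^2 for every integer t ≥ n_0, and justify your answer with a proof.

At t = 8: 6561 < 11328, so the inequality fails and n_0 ≥ 9. We prove 3^t ≥ 20t^3 + 17t^2 for all t ≥ 9.
For the base case t = 9: 3^t = 19683 and 20t^3 + 17t^2 = 15957, so 19683 ≥ 15957.
Inductive step: suppose the statement holds for some j ≥ 9, so 3^j ≥ 20j^3 + 17j^2.
Then 3^(j + 1) = 3·(3^j) ≥ 3·(20j^3 + 17j^2).
Also, for j ≥ 9 we have 3·(20j^3 + 17j^2) ≥ 20(j+1)^3 + 17(j+1)^2, since 3·(20j^3 + 17j^2) − (20(j+1)^3 + 17(j+1)^2) = 40j^3 - 26j^2 - 94j - 37, which is nonnegative for all j ≥ 9.
Combining, 3^(j + 1) ≥ 20(j+1)^3 + 17(j+1)^2.
This completes the induction.
Hence the smallest such n_0 is 9.

n_0 = 9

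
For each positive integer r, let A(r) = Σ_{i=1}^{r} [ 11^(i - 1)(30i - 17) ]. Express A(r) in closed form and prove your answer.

We claim A(r) = 11^r(3r - 2) + 2 for all r ≥ 1.
For the base case r = 1: A(1) = 13, and the closed form gives 13. They agree.
For the inductive step, assume it holds for an arbitrary i ≥ 1, so A(i) = 11^i(3i - 2) + 2.
Then A(i+1) = A(i) + (11^i(30i + 13)) = (11^i(3i - 2) + 2) + (11^i(30i + 13)).
Simplifying, A(i+1) = 33·11^i·i + 11·11^i + 2 = 11^(i+1)(3(i+1) - 2) + 2,
which is the closed form with r = i+1.
This completes the induction.

A(r) = 11^r(3r - 2) + 2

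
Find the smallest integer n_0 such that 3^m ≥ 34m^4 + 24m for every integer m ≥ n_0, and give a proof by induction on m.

n_0 = 13

At m = 12: 531441 < 705312, so the inequality fails and n_0 ≥ 13. We prove 3^m ≥ 34m^4 + 24m for all m ≥ 13.
When m = 13: 3^m = 1594323 and 34m^4 + 24m = 971386, so 1594323 ≥ 971386.
Inductive step: assume the claim holds for m = r, so 3^r ≥ 34r^4 + 24r.
Then 3^(r + 1) = 3·(3^r) ≥ 3·(34r^4 + 24r).
Also, for r ≥ 13 we have 3·(34r^4 + 24r) ≥ 34(r+1)^4 + 24(r+1), since 3·(34r^4 + 24r) − (34(r+1)^4 + 24(r+1)) = 68r^4 - 136r^3 - 204r^2 - 88r - 58, which is nonnegative for all r ≥ 13.
Combining, 3^(r + 1) ≥ 34(r+1)^4 + 24(r+1).
This completes the induction.
Hence the smallest such n_0 is 13.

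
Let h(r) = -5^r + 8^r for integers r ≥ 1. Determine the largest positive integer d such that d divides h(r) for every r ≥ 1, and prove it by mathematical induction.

Computing the first values: h(1) = 3 and h(2) = 39; gcd(3, 39) = 3, so d ≤ 3.
We prove 3 | -5^r + 8^r for all r ≥ 1 by induction on r.
Base case (r = 1): h(1) = 3 = 3·(1), so 3 | h(1).
Inductive step: assume the claim holds for r = j, i.e. 3 | h(j). Then
8^{j+1} − 5^{j+1} = 8·8^j − 5·5^j = 8·(8^j − 5^j) + (3)·5^j. The first term is divisible by 3 by the inductive hypothesis, and the second term (3)·5^j is divisible by 3 since 3 | 3. Hence 3 | h(j+1).
Hence, by induction on r, the claim holds for every r ≥ 1.
Therefore the largest such d is 3.

d = 3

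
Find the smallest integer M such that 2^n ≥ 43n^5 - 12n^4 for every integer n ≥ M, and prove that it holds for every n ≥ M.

At n = 29: 536870912 < 873492035, so the inequality fails and M ≥ 30. We prove 2^n ≥ 43n^5 - 12n^4 for all n ≥ 30.
For the base case n = 30: 2^n = 1073741824 and 43n^5 - 12n^4 = 1035180000, so 1073741824 ≥ 1035180000.
Inductive step: assume the claim holds for n = k, so 2^k ≥ 43k^5 - 12k^4.
Then 2^(k + 1) = 2·(2^k) ≥ 2·(43k^5 - 12k^4).
Also, for k ≥ 30 we have 2·(43k^5 - 12k^4) ≥ 43(k+1)^5 - 12(k+1)^4, since 2·(43k^5 - 12k^4) − (43(k+1)^5 - 12(k+1)^4) = 43k^5 - 227k^4 - 382k^3 - 358k^2 - 167k - 31, which is nonnegative for all k ≥ 30.
Combining, 2^(k + 1) ≥ 43(k+1)^5 - 12(k+1)^4.
This completes the induction.
Hence the smallest such M is 30.

M = 30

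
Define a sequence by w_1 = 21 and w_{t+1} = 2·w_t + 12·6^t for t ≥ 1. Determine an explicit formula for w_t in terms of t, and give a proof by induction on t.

w_t = 3·2^(t - 1) + 3·6^t

Computing the first terms: w_1 = 21, w_2 = 114, w_3 = 660. This suggests w_t = 3·2^(t - 1) + 3·6^t.
Base case (t = 1): the formula gives 21 = 21 = w_1.
For the inductive step, assume it holds for an arbitrary i ≥ 1, so w_i = 3·2^(i - 1) + 3·6^i.
Then w_{i+1} = 2·w_i + 12·6^i = 2·(3·2^(i - 1) + 3·6^i) + 12·6^i = 3·2^i + 3·6^(i + 1) = 3·2^((i+1) - 1) + 3·6^(i+1),
which is the claimed formula at t = i+1.
By induction, the statement is established for all t ≥ 1.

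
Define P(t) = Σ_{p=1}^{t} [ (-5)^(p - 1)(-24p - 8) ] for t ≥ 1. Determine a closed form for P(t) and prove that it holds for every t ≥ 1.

We claim P(t) = 2(-5)^t(2t + 1) - 2 for all t ≥ 1.
Base case (t = 1): P(1) = -32, and the closed form gives -32. They agree.
For the inductive step, assume it holds for an arbitrary p ≥ 1, so P(p) = 2(-5)^p(2p + 1) - 2.
Then P(p+1) = P(p) + ((-5)^p(-24p - 32)) = (2(-5)^p(2p + 1) - 2) + ((-5)^p(-24p - 32)).
Simplifying, P(p+1) = -20(-5)^p·p - 30(-5)^p - 2 = 2(-5)^(p+1)(2(p+1) + 1) - 2,
which is the closed form with t = p+1.
By the principle of mathematical induction, the result holds for all t ≥ 1.

P(t) = 2(-5)^t(2t + 1) - 2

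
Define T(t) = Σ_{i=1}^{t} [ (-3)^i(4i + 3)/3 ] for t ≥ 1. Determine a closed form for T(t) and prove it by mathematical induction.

T(t) = (-3)^t(t + 1) - 1

We claim T(t) = (-3)^t(t + 1) - 1 for all t ≥ 1.
When t = 1: T(1) = -7, and the closed form gives -7. They agree.
Suppose the result is true for t = i, so T(i) = (-3)^i(i + 1) - 1.
Then T(i+1) = T(i) + ((-3)^i(-4i - 7)) = ((-3)^i(i + 1) - 1) + ((-3)^i(-4i - 7)).
Simplifying, T(i+1) = -3(-3)^i·i - 6(-3)^i - 1 = (-3)^(i+1)((i+1) + 1) - 1,
which is the closed form with t = i+1.
This completes the induction.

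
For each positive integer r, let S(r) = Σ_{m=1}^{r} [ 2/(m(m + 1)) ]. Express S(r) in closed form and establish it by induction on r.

S(r) = 2r/(r + 1)

We claim S(r) = 2r/(r + 1) for all r ≥ 1.
For the base case r = 1: S(1) = 1, and the closed form gives 1. They agree.
For the inductive step, assume it holds for an arbitrary m ≥ 1, so S(m) = 2m/(m + 1).
Then S(m+1) = S(m) + (2/((m + 1)(m + 2))) = (2m/(m + 1)) + (2/((m + 1)(m + 2))).
Simplifying, S(m+1) = 2(m + 1)/(m + 2) = 2(m+1)/((m+1) + 1),
which is the closed form with r = m+1.
By induction, the statement is established for all r ≥ 1.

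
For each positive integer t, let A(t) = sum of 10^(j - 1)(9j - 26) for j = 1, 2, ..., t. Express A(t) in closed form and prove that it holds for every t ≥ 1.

A(t) = 10^t(t - 3) + 3

We claim A(t) = 10^t(t - 3) + 3 for all t ≥ 1.
Base case (t = 1): A(1) = -17, and the closed form gives -17. They agree.
Inductive step: suppose the statement holds for some j ≥ 1, so A(j) = 10^j(j - 3) + 3.
Then A(j+1) = A(j) + (10^j(9j - 17)) = (10^j(j - 3) + 3) + (10^j(9j - 17)).
Simplifying, A(j+1) = 10·10^j·j - 20·10^j + 3 = 10^(j+1)((j+1) - 3) + 3,
which is the closed form with t = j+1.
By the principle of mathematical induction, the result holds for all t ≥ 1.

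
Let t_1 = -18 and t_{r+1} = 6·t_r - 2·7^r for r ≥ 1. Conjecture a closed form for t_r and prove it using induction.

t_r = -4·6^(r - 1) - 2·7^r

Computing the first terms: t_1 = -18, t_2 = -122, t_3 = -830. This suggests t_r = -4·6^(r - 1) - 2·7^r.
When r = 1: the formula gives -18 = -18 = t_1.
Inductive step: suppose the statement holds for some m ≥ 1, so t_m = -4·6^(m - 1) - 2·7^m.
Then t_{m+1} = 6·t_m - 2·7^m = 6·(-4·6^(m - 1) - 2·7^m) - 2·7^m = -4·6^m - 2·7^(m + 1) = -4·6^((m+1) - 1) - 2·7^(m+1),
which is the claimed formula at r = m+1.
This completes the induction.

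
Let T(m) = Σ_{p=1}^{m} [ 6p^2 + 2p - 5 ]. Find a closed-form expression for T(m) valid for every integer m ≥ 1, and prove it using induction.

T(m) = m(2m^2 + 4m - 3)

We claim T(m) = m(2m^2 + 4m - 3) for all m ≥ 1.
For the base case m = 1: T(1) = 3, and the closed form gives 3. They agree.
Suppose the result is true for m = p, so T(p) = p(2p^2 + 4p - 3).
Then T(p+1) = T(p) + (6p^2 + 14p + 3) = (p(2p^2 + 4p - 3)) + (6p^2 + 14p + 3).
Simplifying, T(p+1) = (p + 1)(2p^2 + 8p + 3) = (p+1)(2(p+1)^2 + 4(p+1) - 3),
which is the closed form with m = p+1.
By induction, the statement is established for all m ≥ 1.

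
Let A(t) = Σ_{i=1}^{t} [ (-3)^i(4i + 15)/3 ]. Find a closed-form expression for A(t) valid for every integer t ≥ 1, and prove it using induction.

A(t) = (-3)^t(t + 4) - 4

We claim A(t) = (-3)^t(t + 4) - 4 for all t ≥ 1.
Base step (t = 1): A(1) = -19, and the closed form gives -19. They agree.
Suppose the result is true for t = i, so A(i) = (-3)^i(i + 4) - 4.
Then A(i+1) = A(i) + ((-3)^i(-4i - 19)) = ((-3)^i(i + 4) - 4) + ((-3)^i(-4i - 19)).
Simplifying, A(i+1) = -3(-3)^i·i - 15(-3)^i - 4 = (-3)^(i+1)((i+1) + 4) - 4,
which is the closed form with t = i+1.
Hence, by induction on t, the claim holds for every t ≥ 1.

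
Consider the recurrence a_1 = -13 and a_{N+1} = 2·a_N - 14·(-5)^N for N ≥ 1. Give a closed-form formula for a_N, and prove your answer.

Computing the first terms: a_1 = -13, a_2 = 44, a_3 = -262. This suggests a_N = 2(-5)^N - 3·2^(N - 1).
Base step (N = 1): the formula gives -13 = -13 = a_1.
Inductive step: suppose the statement holds for some p ≥ 1, so a_p = 2(-5)^p - 3·2^(p - 1).
Then a_{p+1} = 2·a_p - 14·(-5)^p = 2·(2(-5)^p - 3·2^(p - 1)) - 14·(-5)^p = 2(-5)^(p + 1) - 3·2^p = 2(-5)^(p+1) - 3·2^((p+1) - 1),
which is the claimed formula at N = p+1.
By induction, the statement is established for all N ≥ 1.

a_N = 2(-5)^N - 3·2^(N - 1)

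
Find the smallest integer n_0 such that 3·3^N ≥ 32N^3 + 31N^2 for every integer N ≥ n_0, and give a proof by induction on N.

At N = 7: 6561 < 12495, so the inequality fails and n_0 ≥ 8. We prove 3·3^N ≥ 32N^3 + 31N^2 for all N ≥ 8.
For the base case N = 8: 3·3^N = 19683 and 32N^3 + 31N^2 = 18368, so 19683 ≥ 18368.
Suppose the result is true for N = i, so 3·3^i ≥ 32i^3 + 31i^2.
Then 3·3^(i + 1) = 3·(3·3^i) ≥ 3·(32i^3 + 31i^2).
Also, for i ≥ 8 we have 3·(32i^3 + 31i^2) ≥ 32(i+1)^3 + 31(i+1)^2, since 3·(32i^3 + 31i^2) − (32(i+1)^3 + 31(i+1)^2) = 64i^3 - 34i^2 - 158i - 63, which is nonnegative for all i ≥ 8.
Combining, 3·3^(i + 1) ≥ 32(i+1)^3 + 31(i+1)^2.
By induction, the statement is established for all N ≥ 8.
Hence the smallest such n_0 is 8.

n_0 = 8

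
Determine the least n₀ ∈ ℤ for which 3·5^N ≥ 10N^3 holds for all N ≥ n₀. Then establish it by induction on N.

n₀ = 3

At N = 2: 75 < 80, so the inequality fails and n₀ ≥ 3. We prove 3·5^N ≥ 10N^3 for all N ≥ 3.
When N = 3: 3·5^N = 375 and 10N^3 = 270, so 375 ≥ 270.
For the inductive step, assume it holds for an arbitrary i ≥ 3, so 3·5^i ≥ 10i^3.
Then 3·5^(i + 1) = 5·(3·5^i) ≥ 5·(10i^3).
Also, for i ≥ 3 we have 5·(10i^3) ≥ 10(i+1)^3, since 5 ≥ (1 + 1/i)^3 for all i ≥ 3.
Combining, 3·5^(i + 1) ≥ 10(i+1)^3.
By induction, the statement is established for all N ≥ 3.
Hence the smallest such n₀ is 3.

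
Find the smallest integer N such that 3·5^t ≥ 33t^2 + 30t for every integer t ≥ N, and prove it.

At t = 3: 375 < 387, so the inequality fails and N ≥ 4. We prove 3·5^t ≥ 33t^2 + 30t for all t ≥ 4.
Base case (t = 4): 3·5^t = 1875 and 33t^2 + 30t = 648, so 1875 ≥ 648.
Suppose the result is true for t = i, so 3·5^i ≥ 33i^2 + 30i.
Then 3·5^(i + 1) = 5·(3·5^i) ≥ 5·(33i^2 + 30i).
Also, for i ≥ 4 we have 5·(33i^2 + 30i) ≥ 33(i+1)^2 + 30(i+1), since 5·(33i^2 + 30i) − (33(i+1)^2 + 30(i+1)) = 132i^2 + 54i - 63, which is nonnegative for all i ≥ 4.
Combining, 3·5^(i + 1) ≥ 33(i+1)^2 + 30(i+1).
By induction, the statement is established for all t ≥ 4.
Hence the smallest such N is 4.

N = 4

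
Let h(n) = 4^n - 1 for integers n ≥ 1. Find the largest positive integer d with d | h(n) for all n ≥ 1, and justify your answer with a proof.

Computing the first values: h(1) = 3 and h(2) = 15; gcd(3, 15) = 3, so d ≤ 3.
We prove 3 | 4^n - 1 for all n ≥ 1 by induction on n.
When n = 1: h(1) = 3 = 3·(1), so 3 | h(1).
For the inductive step, assume it holds for an arbitrary j ≥ 1, i.e. 3 | h(j). Then
4^{j+1} − 1^{j+1} = 4·4^j − 1·1^j = 4·(4^j − 1^j) + (3)·1^j. The first term is divisible by 3 by the inductive hypothesis, and the second term (3)·1^j is divisible by 3 since 3 | 3. Hence 3 | h(j+1).
Hence, by induction on n, the claim holds for every n ≥ 1.
Therefore the largest such d is 3.

d = 3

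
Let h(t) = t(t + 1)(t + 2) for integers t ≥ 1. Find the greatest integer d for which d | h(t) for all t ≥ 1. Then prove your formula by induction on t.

d = 6

Computing the first values: h(1) = 6 and h(2) = 24; gcd(6, 24) = 6, so d ≤ 6.
We prove 6 | t(t + 1)(t + 2) for all t ≥ 1 by induction on t.
For the base case t = 1: h(1) = 6 = 6·(1), so 6 | h(1).
For the inductive step, assume it holds for an arbitrary r ≥ 1, i.e. 6 | h(r). Then
h(r+1) − h(r) = (r+1)·(r+2)·(r+3) − r·(r+1)·(r+2) = (r+1)·(r+2)·[(r+3) − r] = 3·(r+1)·(r+2). The product of 2 consecutive integers is divisible by (2)! = 2, so h(r+1) − h(r) is divisible by 3·2 = 6. By the inductive hypothesis 6 | h(r), hence 6 | h(r+1).
By the principle of mathematical induction, the result holds for all t ≥ 1.
Therefore the largest such d is 6.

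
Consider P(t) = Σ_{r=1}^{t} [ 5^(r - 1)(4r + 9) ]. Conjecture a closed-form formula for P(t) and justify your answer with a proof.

P(t) = 5^t(t + 2) - 2

We claim P(t) = 5^t(t + 2) - 2 for all t ≥ 1.
Base case (t = 1): P(1) = 13, and the closed form gives 13. They agree.
For the inductive step, assume it holds for an arbitrary r ≥ 1, so P(r) = 5^r(r + 2) - 2.
Then P(r+1) = P(r) + (5^r(4r + 13)) = (5^r(r + 2) - 2) + (5^r(4r + 13)).
Simplifying, P(r+1) = 5·5^r·r + 15·5^r - 2 = 5^(r+1)((r+1) + 2) - 2,
which is the closed form with t = r+1.
By induction, the statement is established for all t ≥ 1.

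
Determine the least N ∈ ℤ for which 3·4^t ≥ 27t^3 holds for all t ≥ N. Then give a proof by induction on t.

N = 6

At t = 5: 3072 < 3375, so the inequality fails and N ≥ 6. We prove 3·4^t ≥ 27t^3 for all t ≥ 6.
For the base case t = 6: 3·4^t = 12288 and 27t^3 = 5832, so 12288 ≥ 5832.
For the inductive step, assume it holds for an arbitrary i ≥ 6, so 3·4^i ≥ 27i^3.
Then 3·4^(i + 1) = 4·(3·4^i) ≥ 4·(27i^3).
Also, for i ≥ 6 we have 4·(27i^3) ≥ 27(i+1)^3, since 4 ≥ (1 + 1/i)^3 for all i ≥ 6.
Combining, 3·4^(i + 1) ≥ 27(i+1)^3.
This completes the induction.
Hence the smallest such N is 6.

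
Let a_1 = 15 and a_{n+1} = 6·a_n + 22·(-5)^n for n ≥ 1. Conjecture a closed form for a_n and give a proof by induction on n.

Computing the first terms: a_1 = 15, a_2 = -20, a_3 = 430. This suggests a_n = -2(-5)^n + 5·6^(n - 1).
Base case (n = 1): the formula gives 15 = 15 = a_1.
Suppose the result is true for n = r, so a_r = -2(-5)^r + 5·6^(r - 1).
Then a_{r+1} = 6·a_r + 22·(-5)^r = 6·(-2(-5)^r + 5·6^(r - 1)) + 22·(-5)^r = -2(-5)^(r + 1) + 5·6^r = -2(-5)^(r+1) + 5·6^((r+1) - 1),
which is the claimed formula at n = r+1.
Hence, by induction on n, the claim holds for every n ≥ 1.

a_n = -2(-5)^n + 5·6^(n - 1)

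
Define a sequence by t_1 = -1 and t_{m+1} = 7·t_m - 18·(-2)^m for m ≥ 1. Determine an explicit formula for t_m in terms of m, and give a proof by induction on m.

Computing the first terms: t_1 = -1, t_2 = 29, t_3 = 131. This suggests t_m = -(-2)^(m + 1) + 3·7^(m - 1).
When m = 1: the formula gives -1 = -1 = t_1.
Suppose the result is true for m = r, so t_r = -(-2)^(r + 1) + 3·7^(r - 1).
Then t_{r+1} = 7·t_r - 18·(-2)^r = 7·(-(-2)^(r + 1) + 3·7^(r - 1)) - 18·(-2)^r = -(-2)^(r + 2) + 3·7^r = -(-2)^((r+1) + 1) + 3·7^((r+1) - 1),
which is the claimed formula at m = r+1.
Hence, by induction on m, the claim holds for every m ≥ 1.

t_m = -(-2)^(m + 1) + 3·7^(m - 1)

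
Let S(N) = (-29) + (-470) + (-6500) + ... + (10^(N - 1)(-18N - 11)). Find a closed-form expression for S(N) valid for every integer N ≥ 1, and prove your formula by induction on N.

S(N) = -10^N(2N + 1) + 1

We claim S(N) = -10^N(2N + 1) + 1 for all N ≥ 1.
Base step (N = 1): S(1) = -29, and the closed form gives -29. They agree.
For the inductive step, assume it holds for an arbitrary i ≥ 1, so S(i) = -10^i(2i + 1) + 1.
Then S(i+1) = S(i) + (10^i(-18i - 29)) = (-10^i(2i + 1) + 1) + (10^i(-18i - 29)).
Simplifying, S(i+1) = -20·10^i·i - 30·10^i + 1 = -10^(i+1)(2(i+1) + 1) + 1,
which is the closed form with N = i+1.
This completes the induction.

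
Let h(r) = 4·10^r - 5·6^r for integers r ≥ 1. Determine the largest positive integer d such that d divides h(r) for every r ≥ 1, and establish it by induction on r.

Computing the first values: h(1) = 10 and h(2) = 220; gcd(10, 220) = 10, so d ≤ 10.
We prove 10 | 4·10^r - 5·6^r for all r ≥ 1 by induction on r.
Base case (r = 1): h(1) = 10 = 10·(1), so 10 | h(1).
For the inductive step, assume it holds for an arbitrary j ≥ 1, i.e. 10 | h(j). Then
h(j+1) − 10·h(j) = (4·10^(j+1) - 5·6^(j+1)) − 10·(4·10^j - 5·6^j) = (-5)·6^j·(6 − 10) = (20)·6^j. Since 10 | h(j) by the inductive hypothesis, 10 | 10·h(j); and 10 | 20 since 20 = 10·2. Therefore 10 | h(j+1).
This completes the induction.
Therefore the largest such d is 10.

d = 10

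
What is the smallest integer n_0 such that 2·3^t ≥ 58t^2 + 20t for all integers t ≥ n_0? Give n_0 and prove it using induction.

n_0 = 7

At t = 6: 1458 < 2208, so the inequality fails and n_0 ≥ 7. We prove 2·3^t ≥ 58t^2 + 20t for all t ≥ 7.
Base step (t = 7): 2·3^t = 4374 and 58t^2 + 20t = 2982, so 4374 ≥ 2982.
Suppose the result is true for t = r, so 2·3^r ≥ 58r^2 + 20r.
Then 2·3^(r + 1) = 3·(2·3^r) ≥ 3·(58r^2 + 20r).
Also, for r ≥ 7 we have 3·(58r^2 + 20r) ≥ 58(r+1)^2 + 20(r+1), since 3·(58r^2 + 20r) − (58(r+1)^2 + 20(r+1)) = 116r^2 - 76r - 78, which is nonnegative for all r ≥ 7.
Combining, 2·3^(r + 1) ≥ 58(r+1)^2 + 20(r+1).
By induction, the statement is established for all t ≥ 7.
Hence the smallest such n_0 is 7.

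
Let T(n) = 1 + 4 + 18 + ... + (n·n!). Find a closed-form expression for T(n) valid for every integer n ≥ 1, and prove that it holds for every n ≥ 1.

T(n) = (n + 1)! - 1

We claim T(n) = (n + 1)! - 1 for all n ≥ 1.
Base case (n = 1): T(1) = 1, and the closed form gives 1. They agree.
Inductive step: assume the claim holds for n = k, so T(k) = (k + 1)! - 1.
Then T(k+1) = T(k) + ((k + 1)(k + 1)!) = ((k + 1)! - 1) + ((k + 1)(k + 1)!).
Simplifying, T(k+1) = ((k+1) + 1)! - 1,
which is the closed form with n = k+1.
By the principle of mathematical induction, the result holds for all n ≥ 1.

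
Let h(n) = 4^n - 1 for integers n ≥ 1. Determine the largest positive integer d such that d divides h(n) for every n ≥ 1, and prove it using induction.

d = 3

Computing the first values: h(1) = 3 and h(2) = 15; gcd(3, 15) = 3, so d ≤ 3.
We prove 3 | 4^n - 1 for all n ≥ 1 by induction on n.
Base case (n = 1): h(1) = 3 = 3·(1), so 3 | h(1).
Suppose the result is true for n = r, i.e. 3 | h(r). Then
4^{r+1} − 1^{r+1} = 4·4^r − 1·1^r = 4·(4^r − 1^r) + (3)·1^r. The first term is divisible by 3 by the inductive hypothesis, and the second term (3)·1^r is divisible by 3 since 3 | 3. Hence 3 | h(r+1).
This completes the induction.
Therefore the largest such d is 3.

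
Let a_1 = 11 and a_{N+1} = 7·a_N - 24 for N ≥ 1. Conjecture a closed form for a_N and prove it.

a_N = 7^N + 4

Computing the first terms: a_1 = 11, a_2 = 53, a_3 = 347. This suggests a_N = 7^N + 4.
When N = 1: the formula gives 11 = 11 = a_1.
Suppose the result is true for N = i, so a_i = 7^i + 4.
Then a_{i+1} = 7·a_i - 24 = 7·(7^i + 4) - 24 = 7^(i + 1) + 4,
which is the claimed formula at N = i+1.
This completes the induction.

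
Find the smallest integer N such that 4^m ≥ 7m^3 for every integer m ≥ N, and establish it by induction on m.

N = 5

At m = 4: 256 < 448, so the inequality fails and N ≥ 5. We prove 4^m ≥ 7m^3 for all m ≥ 5.
When m = 5: 4^m = 1024 and 7m^3 = 875, so 1024 ≥ 875.
Inductive step: assume the claim holds for m = k, so 4^k ≥ 7k^3.
Then 4^(k + 1) = 4·(4^k) ≥ 4·(7k^3).
Also, for k ≥ 5 we have 4·(7k^3) ≥ 7(k+1)^3, since 4 ≥ (1 + 1/k)^3 for all k ≥ 5.
Combining, 4^(k + 1) ≥ 7(k+1)^3.
By the principle of mathematical induction, the result holds for all m ≥ 5.
Hence the smallest such N is 5.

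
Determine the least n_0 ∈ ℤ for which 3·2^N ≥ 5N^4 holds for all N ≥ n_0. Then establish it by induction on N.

n_0 = 18

At N = 17: 393216 < 417605, so the inequality fails and n_0 ≥ 18. We prove 3·2^N ≥ 5N^4 for all N ≥ 18.
For the base case N = 18: 3·2^N = 786432 and 5N^4 = 524880, so 786432 ≥ 524880.
Inductive step: suppose the statement holds for some k ≥ 18, so 3·2^k ≥ 5k^4.
Then 3·2^(k + 1) = 2·(3·2^k) ≥ 2·(5k^4).
Also, for k ≥ 18 we have 2·(5k^4) ≥ 5(k+1)^4, since 2 ≥ (1 + 1/k)^4 for all k ≥ 18.
Combining, 3·2^(k + 1) ≥ 5(k+1)^4.
This completes the induction.
Hence the smallest such n_0 is 18.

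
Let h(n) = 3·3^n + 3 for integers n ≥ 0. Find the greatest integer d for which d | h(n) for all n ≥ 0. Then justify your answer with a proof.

d = 6

Computing the first values: h(0) = 6 and h(1) = 12; gcd(6, 12) = 6, so d ≤ 6.
We prove 6 | 3·3^n + 3 for all n ≥ 0 by induction on n.
Base step (n = 0): h(0) = 6 = 6·(1), so 6 | h(0).
Inductive step: suppose the statement holds for some p ≥ 0, i.e. 6 | h(p). Then
h(p+1) = 3·3^(p+1) + 3 = 3·(3·3^p + 3) - 6 = 3·h(p) - 6. The first term is divisible by 6 by the inductive hypothesis, and -6 is divisible by 6. Hence 6 | h(p+1).
This completes the induction.
Therefore the largest such d is 6.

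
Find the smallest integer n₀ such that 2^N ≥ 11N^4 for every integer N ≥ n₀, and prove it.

At N = 21: 2097152 < 2139291, so the inequality fails and n₀ ≥ 22. We prove 2^N ≥ 11N^4 for all N ≥ 22.
Base step (N = 22): 2^N = 4194304 and 11N^4 = 2576816, so 4194304 ≥ 2576816.
Suppose the result is true for N = i, so 2^i ≥ 11i^4.
Then 2^(i + 1) = 2·(2^i) ≥ 2·(11i^4).
Also, for i ≥ 22 we have 2·(11i^4) ≥ 11(i+1)^4, since 2 ≥ (1 + 1/i)^4 for all i ≥ 22.
Combining, 2^(i + 1) ≥ 11(i+1)^4.
This completes the induction.
Hence the smallest such n₀ is 22.

n₀ = 22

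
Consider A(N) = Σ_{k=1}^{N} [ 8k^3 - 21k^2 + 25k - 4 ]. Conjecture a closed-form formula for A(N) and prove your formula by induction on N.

A(N) = N(2N^3 - 3N^2 + 4N + 5)

We claim A(N) = N(2N^3 - 3N^2 + 4N + 5) for all N ≥ 1.
Base step (N = 1): A(1) = 8, and the closed form gives 8. They agree.
Suppose the result is true for N = k, so A(k) = k(2k^3 - 3k^2 + 4k + 5).
Then A(k+1) = A(k) + (8k^3 + 3k^2 + 7k + 8) = (k(2k^3 - 3k^2 + 4k + 5)) + (8k^3 + 3k^2 + 7k + 8).
Simplifying, A(k+1) = (k + 1)(2k^3 + 3k^2 + 4k + 8) = (k+1)(2(k+1)^3 - 3(k+1)^2 + 4(k+1) + 5),
which is the closed form with N = k+1.
By the principle of mathematical induction, the result holds for all N ≥ 1.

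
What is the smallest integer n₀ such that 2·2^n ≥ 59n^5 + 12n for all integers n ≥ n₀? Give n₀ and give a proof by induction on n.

At n = 29: 1073741824 < 1210158139, so the inequality fails and n₀ ≥ 30. We prove 2·2^n ≥ 59n^5 + 12n for all n ≥ 30.
When n = 30: 2·2^n = 2147483648 and 59n^5 + 12n = 1433700360, so 2147483648 ≥ 1433700360.
Inductive step: assume the claim holds for n = m, so 2·2^m ≥ 59m^5 + 12m.
Then 2·2^(m + 1) = 2·(2·2^m) ≥ 2·(59m^5 + 12m).
Also, for m ≥ 30 we have 2·(59m^5 + 12m) ≥ 59(m+1)^5 + 12(m+1), since 2·(59m^5 + 12m) − (59(m+1)^5 + 12(m+1)) = 59m^5 - 295m^4 - 590m^3 - 590m^2 - 283m - 71, which is nonnegative for all m ≥ 30.
Combining, 2·2^(m + 1) ≥ 59(m+1)^5 + 12(m+1).
This completes the induction.
Hence the smallest such n₀ is 30.

n₀ = 30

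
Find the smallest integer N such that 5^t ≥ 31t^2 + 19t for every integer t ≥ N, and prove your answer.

At t = 3: 125 < 336, so the inequality fails and N ≥ 4. We prove 5^t ≥ 31t^2 + 19t for all t ≥ 4.
Base case (t = 4): 5^t = 625 and 31t^2 + 19t = 572, so 625 ≥ 572.
For the inductive step, assume it holds for an arbitrary j ≥ 4, so 5^j ≥ 31j^2 + 19j.
Then 5^(j + 1) = 5·(5^j) ≥ 5·(31j^2 + 19j).
Also, for j ≥ 4 we have 5·(31j^2 + 19j) ≥ 31(j+1)^2 + 19(j+1), since 5·(31j^2 + 19j) − (31(j+1)^2 + 19(j+1)) = 124j^2 + 14j - 50, which is nonnegative for all j ≥ 4.
Combining, 5^(j + 1) ≥ 31(j+1)^2 + 19(j+1).
By the principle of mathematical induction, the result holds for all t ≥ 4.
Hence the smallest such N is 4.

N = 4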